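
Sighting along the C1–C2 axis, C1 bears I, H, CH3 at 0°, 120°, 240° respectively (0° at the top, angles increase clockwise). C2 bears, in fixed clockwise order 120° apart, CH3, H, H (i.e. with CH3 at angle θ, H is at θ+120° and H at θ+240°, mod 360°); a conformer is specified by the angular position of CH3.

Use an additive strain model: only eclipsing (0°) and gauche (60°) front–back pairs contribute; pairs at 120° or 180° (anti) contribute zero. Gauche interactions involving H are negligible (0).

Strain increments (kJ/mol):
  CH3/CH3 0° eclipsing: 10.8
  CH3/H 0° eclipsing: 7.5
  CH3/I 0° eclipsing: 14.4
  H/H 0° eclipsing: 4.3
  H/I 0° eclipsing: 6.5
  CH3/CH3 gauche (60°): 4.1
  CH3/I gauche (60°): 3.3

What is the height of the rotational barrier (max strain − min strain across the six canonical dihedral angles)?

CH3 at 0° (eclipsed): I(0°)/CH3(0°) eclipsed 14.4; H(120°)/H(120°) eclipsed 4.3; CH3(240°)/H(240°) eclipsed 7.5 → 26.2 kJ/mol.
CH3 at 60° (staggered): I(0°)/CH3(60°) gauche 3.3 → 3.3 kJ/mol.
CH3 at 120° (eclipsed): I(0°)/H(0°) eclipsed 6.5; H(120°)/CH3(120°) eclipsed 7.5; CH3(240°)/H(240°) eclipsed 7.5 → 21.5 kJ/mol.
CH3 at 180° (staggered): CH3(240°)/CH3(180°) gauche 4.1 → 4.1 kJ/mol.
CH3 at 240° (eclipsed): I(0°)/H(0°) eclipsed 6.5; H(120°)/H(120°) eclipsed 4.3; CH3(240°)/CH3(240°) eclipsed 10.8 → 21.6 kJ/mol.
CH3 at 300° (staggered): I(0°)/CH3(300°) gauche 3.3; CH3(240°)/CH3(300°) gauche 4.1 → 7.4 kJ/mol.
Max at 0° (26.2 kJ/mol), min at 60° (3.3 kJ/mol); barrier = 22.9 kJ/mol.

22.9 kJ/mol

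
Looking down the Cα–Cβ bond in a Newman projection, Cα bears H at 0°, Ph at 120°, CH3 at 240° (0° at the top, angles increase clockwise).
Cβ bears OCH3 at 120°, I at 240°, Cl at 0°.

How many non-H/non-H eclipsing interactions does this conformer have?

2

Non-H eclipsing pairs: Ph(120°)/OCH3(120°); CH3(240°)/I(240°) — 2 interactions.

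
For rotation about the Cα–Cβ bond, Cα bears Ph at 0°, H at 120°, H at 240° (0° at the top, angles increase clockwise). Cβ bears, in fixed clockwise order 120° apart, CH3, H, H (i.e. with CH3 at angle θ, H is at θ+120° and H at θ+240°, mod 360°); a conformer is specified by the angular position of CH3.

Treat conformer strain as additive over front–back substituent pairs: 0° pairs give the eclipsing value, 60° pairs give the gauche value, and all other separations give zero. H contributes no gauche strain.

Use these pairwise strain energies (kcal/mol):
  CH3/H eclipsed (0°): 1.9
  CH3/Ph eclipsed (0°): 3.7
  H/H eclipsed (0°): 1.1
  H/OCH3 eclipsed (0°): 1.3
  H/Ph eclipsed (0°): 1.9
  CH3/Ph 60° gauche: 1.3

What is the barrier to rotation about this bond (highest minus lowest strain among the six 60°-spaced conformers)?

CH3 at 0° (eclipsed): Ph–CH3 eclipsed, H–H eclipsed, H–H eclipsed; 3.7 + 1.1 + 1.1 = 5.9 kcal/mol.
CH3 at 60° (staggered): Ph–CH3 gauche; 1.3 = 1.3 kcal/mol.
CH3 at 120° (eclipsed): Ph–H eclipsed, H–CH3 eclipsed, H–H eclipsed; 1.9 + 1.9 + 1.1 = 4.9 kcal/mol.
CH3 at 180° (staggered): no non-H gauche contacts → 0.0 kcal/mol.
CH3 at 240° (eclipsed): Ph–H eclipsed, H–H eclipsed, H–CH3 eclipsed; 1.9 + 1.1 + 1.9 = 4.9 kcal/mol.
CH3 at 300° (staggered): Ph–CH3 gauche; 1.3 = 1.3 kcal/mol.
Max at 0° (5.9 kcal/mol), min at 180° (0.0 kcal/mol); barrier = 5.9 kcal/mol.

5.9 kcal/mol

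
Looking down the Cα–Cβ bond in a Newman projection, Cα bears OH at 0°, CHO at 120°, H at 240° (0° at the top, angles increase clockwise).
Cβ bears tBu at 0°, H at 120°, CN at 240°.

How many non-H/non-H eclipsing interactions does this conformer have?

1

Non-H eclipsing pairs: OH(0°)/tBu(0°) — 1 interaction.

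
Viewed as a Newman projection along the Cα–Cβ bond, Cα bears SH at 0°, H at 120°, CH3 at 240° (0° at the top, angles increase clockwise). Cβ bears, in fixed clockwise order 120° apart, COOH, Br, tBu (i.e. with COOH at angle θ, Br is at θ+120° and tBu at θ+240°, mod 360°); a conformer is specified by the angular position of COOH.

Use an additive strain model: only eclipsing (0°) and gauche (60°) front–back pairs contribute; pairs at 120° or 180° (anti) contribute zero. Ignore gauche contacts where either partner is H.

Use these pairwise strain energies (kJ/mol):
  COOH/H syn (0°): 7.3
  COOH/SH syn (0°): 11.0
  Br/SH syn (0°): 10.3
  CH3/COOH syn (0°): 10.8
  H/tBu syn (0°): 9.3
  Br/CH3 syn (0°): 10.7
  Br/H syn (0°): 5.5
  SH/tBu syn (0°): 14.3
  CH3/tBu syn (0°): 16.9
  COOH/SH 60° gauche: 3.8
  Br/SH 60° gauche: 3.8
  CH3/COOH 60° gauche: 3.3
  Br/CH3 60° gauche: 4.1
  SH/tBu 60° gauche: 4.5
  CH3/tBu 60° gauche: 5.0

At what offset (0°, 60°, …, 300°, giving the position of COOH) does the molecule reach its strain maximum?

0°

COOH at 0° is eclipsed. SH at 0° is eclipsed with COOH at 0° (11.0); H at 120° is eclipsed with Br at 120° (5.5); CH3 at 240° is eclipsed with tBu at 240° (16.9). Total 33.4 kJ/mol.
COOH at 60° is staggered. SH at 0° is gauche with COOH at 60° (3.8); SH at 0° is gauche with tBu at 300° (4.5); CH3 at 240° is gauche with Br at 180° (4.1); CH3 at 240° is gauche with tBu at 300° (5.0). Total 17.4 kJ/mol.
COOH at 120° is eclipsed. SH at 0° is eclipsed with tBu at 0° (14.3); H at 120° is eclipsed with COOH at 120° (7.3); CH3 at 240° is eclipsed with Br at 240° (10.7). Total 32.3 kJ/mol.
COOH at 180° is staggered. SH at 0° is gauche with Br at 300° (3.8); SH at 0° is gauche with tBu at 60° (4.5); CH3 at 240° is gauche with COOH at 180° (3.3); CH3 at 240° is gauche with Br at 300° (4.1). Total 15.7 kJ/mol.
COOH at 240° is eclipsed. SH at 0° is eclipsed with Br at 0° (10.3); H at 120° is eclipsed with tBu at 120° (9.3); CH3 at 240° is eclipsed with COOH at 240° (10.8). Total 30.4 kJ/mol.
COOH at 300° is staggered. SH at 0° is gauche with COOH at 300° (3.8); SH at 0° is gauche with Br at 60° (3.8); CH3 at 240° is gauche with COOH at 300° (3.3); CH3 at 240° is gauche with tBu at 180° (5.0). Total 15.9 kJ/mol.
The maximum (33.4 kJ/mol) occurs with COOH at 0°.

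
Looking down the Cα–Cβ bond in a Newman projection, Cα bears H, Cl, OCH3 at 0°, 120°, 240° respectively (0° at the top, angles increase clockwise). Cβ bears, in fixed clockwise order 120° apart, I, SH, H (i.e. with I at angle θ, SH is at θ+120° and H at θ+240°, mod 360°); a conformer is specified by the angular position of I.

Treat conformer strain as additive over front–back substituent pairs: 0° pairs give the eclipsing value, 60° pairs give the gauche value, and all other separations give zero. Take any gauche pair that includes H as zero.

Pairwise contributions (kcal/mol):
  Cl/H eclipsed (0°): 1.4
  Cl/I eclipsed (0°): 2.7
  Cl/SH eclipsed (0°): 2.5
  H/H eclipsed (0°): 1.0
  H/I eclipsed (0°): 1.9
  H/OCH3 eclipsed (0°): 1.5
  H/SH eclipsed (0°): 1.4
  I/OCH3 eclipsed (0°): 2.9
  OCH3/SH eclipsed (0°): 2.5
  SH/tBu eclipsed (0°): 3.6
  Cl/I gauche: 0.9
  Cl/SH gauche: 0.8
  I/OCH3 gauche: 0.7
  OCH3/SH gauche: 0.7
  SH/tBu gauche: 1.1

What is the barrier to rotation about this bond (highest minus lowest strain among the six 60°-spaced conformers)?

I at 0° (eclipsed): H–I eclipsed, Cl–SH eclipsed, OCH3–H eclipsed; 1.9 + 2.5 + 1.5 = 5.9 kcal/mol.
I at 60° (staggered): Cl–I gauche, Cl–SH gauche, OCH3–SH gauche; 0.9 + 0.8 + 0.7 = 2.4 kcal/mol.
I at 120° (eclipsed): H–H eclipsed, Cl–I eclipsed, OCH3–SH eclipsed; 1.0 + 2.7 + 2.5 = 6.2 kcal/mol.
I at 180° (staggered): Cl–I gauche, OCH3–I gauche, OCH3–SH gauche; 0.9 + 0.7 + 0.7 = 2.3 kcal/mol.
I at 240° (eclipsed): H–SH eclipsed, Cl–H eclipsed, OCH3–I eclipsed; 1.4 + 1.4 + 2.9 = 5.7 kcal/mol.
I at 300° (staggered): Cl–SH gauche, OCH3–I gauche; 0.8 + 0.7 = 1.5 kcal/mol.
Max at 120° (6.2 kcal/mol), min at 300° (1.5 kcal/mol); barrier = 4.7 kcal/mol.

4.7 kcal/mol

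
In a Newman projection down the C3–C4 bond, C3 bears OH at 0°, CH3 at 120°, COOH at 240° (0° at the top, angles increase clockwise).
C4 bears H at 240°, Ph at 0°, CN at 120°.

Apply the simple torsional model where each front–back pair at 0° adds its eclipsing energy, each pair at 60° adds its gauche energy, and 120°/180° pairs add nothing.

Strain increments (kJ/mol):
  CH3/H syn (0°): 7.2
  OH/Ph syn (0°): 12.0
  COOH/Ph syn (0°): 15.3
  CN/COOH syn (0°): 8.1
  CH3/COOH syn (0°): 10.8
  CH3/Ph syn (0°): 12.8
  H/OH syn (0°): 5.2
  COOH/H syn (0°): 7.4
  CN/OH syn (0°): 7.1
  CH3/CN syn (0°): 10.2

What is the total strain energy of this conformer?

This conformer (eclipsed): OH(0°)/Ph(0°) eclipsed 12.0; CH3(120°)/CN(120°) eclipsed 10.2; COOH(240°)/H(240°) eclipsed 7.4 → 29.6 kJ/mol.

29.6 kJ/mol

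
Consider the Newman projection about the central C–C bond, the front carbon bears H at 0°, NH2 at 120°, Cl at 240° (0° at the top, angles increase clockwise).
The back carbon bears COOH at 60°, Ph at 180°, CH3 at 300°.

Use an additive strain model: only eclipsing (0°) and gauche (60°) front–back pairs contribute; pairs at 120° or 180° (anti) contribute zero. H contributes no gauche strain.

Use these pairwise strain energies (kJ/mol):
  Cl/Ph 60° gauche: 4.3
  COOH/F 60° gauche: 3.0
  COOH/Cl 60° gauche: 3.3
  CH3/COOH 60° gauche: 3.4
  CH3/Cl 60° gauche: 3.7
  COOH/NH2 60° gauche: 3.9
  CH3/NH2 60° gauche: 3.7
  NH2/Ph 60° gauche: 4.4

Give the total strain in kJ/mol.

16.3 kJ/mol

This conformer (staggered): NH2(120°)/COOH(60°) gauche 3.9; NH2(120°)/Ph(180°) gauche 4.4; Cl(240°)/Ph(180°) gauche 4.3; Cl(240°)/CH3(300°) gauche 3.7 → 16.3 kJ/mol.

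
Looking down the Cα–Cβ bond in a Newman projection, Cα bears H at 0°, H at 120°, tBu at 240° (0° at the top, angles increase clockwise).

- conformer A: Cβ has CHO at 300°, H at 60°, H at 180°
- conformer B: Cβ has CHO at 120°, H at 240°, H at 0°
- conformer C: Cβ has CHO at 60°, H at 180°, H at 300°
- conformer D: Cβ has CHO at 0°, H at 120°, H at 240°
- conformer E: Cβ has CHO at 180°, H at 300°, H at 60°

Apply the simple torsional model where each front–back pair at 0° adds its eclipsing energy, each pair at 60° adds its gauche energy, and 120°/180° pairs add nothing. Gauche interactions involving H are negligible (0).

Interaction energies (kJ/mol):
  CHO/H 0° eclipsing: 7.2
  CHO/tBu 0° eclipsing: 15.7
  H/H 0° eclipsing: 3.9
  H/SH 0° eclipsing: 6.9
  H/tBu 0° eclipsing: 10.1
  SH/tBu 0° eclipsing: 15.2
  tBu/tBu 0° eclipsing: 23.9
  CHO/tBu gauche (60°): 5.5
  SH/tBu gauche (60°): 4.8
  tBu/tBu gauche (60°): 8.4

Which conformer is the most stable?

C

A (staggered): tBu(240°)/CHO(300°) gauche 5.5 → 5.5 kJ/mol.
B (eclipsed): H(0°)/H(0°) eclipsed 3.9; H(120°)/CHO(120°) eclipsed 7.2; tBu(240°)/H(240°) eclipsed 10.1 → 21.2 kJ/mol.
C (staggered): no non-H gauche contacts → 0.0 kJ/mol.
D (eclipsed): H(0°)/CHO(0°) eclipsed 7.2; H(120°)/H(120°) eclipsed 3.9; tBu(240°)/H(240°) eclipsed 10.1 → 21.2 kJ/mol.
E (staggered): tBu(240°)/CHO(180°) gauche 5.5 → 5.5 kJ/mol.
C has the lowest total (0.0 kJ/mol).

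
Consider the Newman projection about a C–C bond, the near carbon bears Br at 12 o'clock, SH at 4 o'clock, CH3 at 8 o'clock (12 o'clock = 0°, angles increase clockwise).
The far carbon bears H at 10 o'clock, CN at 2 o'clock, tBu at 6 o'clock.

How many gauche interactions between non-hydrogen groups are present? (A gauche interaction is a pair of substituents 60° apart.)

4

Non-H gauche pairs: Br(0°)/CN(60°); SH(120°)/CN(60°); SH(120°)/tBu(180°); CH3(240°)/tBu(180°) — 4 interactions.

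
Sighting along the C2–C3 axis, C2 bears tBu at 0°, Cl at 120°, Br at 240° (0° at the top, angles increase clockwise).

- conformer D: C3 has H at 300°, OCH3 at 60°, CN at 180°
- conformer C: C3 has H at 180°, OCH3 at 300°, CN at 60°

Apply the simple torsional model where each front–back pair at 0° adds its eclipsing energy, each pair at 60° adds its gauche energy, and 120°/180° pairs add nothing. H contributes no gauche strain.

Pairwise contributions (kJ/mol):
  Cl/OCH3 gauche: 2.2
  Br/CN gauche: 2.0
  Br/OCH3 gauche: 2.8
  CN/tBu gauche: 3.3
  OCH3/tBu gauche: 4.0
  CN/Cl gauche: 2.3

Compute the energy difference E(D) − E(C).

-1.9 kJ/mol

D (staggered): tBu–OCH3 gauche, Cl–OCH3 gauche, Cl–CN gauche, Br–CN gauche; 4.0 + 2.2 + 2.3 + 2.0 = 10.5 kJ/mol.
C (staggered): tBu–OCH3 gauche, tBu–CN gauche, Cl–CN gauche, Br–OCH3 gauche; 4.0 + 3.3 + 2.3 + 2.8 = 12.4 kJ/mol.
E(D) − E(C) = 10.5 − 12.4 = -1.9 kJ/mol.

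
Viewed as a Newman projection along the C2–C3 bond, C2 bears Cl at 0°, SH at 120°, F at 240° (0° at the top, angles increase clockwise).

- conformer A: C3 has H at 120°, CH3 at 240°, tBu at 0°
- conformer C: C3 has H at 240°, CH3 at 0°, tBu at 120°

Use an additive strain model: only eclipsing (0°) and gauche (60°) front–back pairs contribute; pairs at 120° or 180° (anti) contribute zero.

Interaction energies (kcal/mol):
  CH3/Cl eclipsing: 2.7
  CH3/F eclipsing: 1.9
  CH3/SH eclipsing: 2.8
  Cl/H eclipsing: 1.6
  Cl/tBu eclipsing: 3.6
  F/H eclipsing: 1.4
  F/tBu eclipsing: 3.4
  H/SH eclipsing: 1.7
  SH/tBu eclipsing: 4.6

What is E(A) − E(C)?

A (eclipsed): Cl(0°)/tBu(0°) eclipsed 3.6; SH(120°)/H(120°) eclipsed 1.7; F(240°)/CH3(240°) eclipsed 1.9 → 7.2 kcal/mol.
C (eclipsed): Cl(0°)/CH3(0°) eclipsed 2.7; SH(120°)/tBu(120°) eclipsed 4.6; F(240°)/H(240°) eclipsed 1.4 → 8.7 kcal/mol.
E(A) − E(C) = 7.2 − 8.7 = -1.5 kcal/mol.

-1.5 kcal/mol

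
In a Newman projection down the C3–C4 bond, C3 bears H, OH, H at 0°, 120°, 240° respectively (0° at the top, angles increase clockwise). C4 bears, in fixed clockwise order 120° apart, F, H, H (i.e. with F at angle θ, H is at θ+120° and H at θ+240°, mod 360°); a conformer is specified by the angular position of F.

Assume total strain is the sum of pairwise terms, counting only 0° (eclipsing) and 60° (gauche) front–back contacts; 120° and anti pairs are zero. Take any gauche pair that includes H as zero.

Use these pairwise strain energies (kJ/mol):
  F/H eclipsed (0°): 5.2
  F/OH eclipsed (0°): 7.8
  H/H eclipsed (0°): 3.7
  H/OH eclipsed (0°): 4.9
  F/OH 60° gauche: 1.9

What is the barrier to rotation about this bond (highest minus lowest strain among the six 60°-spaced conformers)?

F at 0° (eclipsed): H–F eclipsed, OH–H eclipsed, H–H eclipsed; 5.2 + 4.9 + 3.7 = 13.8 kJ/mol.
F at 60° (staggered): OH–F gauche; 1.9 = 1.9 kJ/mol.
F at 120° (eclipsed): H–H eclipsed, OH–F eclipsed, H–H eclipsed; 3.7 + 7.8 + 3.7 = 15.2 kJ/mol.
F at 180° (staggered): OH–F gauche; 1.9 = 1.9 kJ/mol.
F at 240° (eclipsed): H–H eclipsed, OH–H eclipsed, H–F eclipsed; 3.7 + 4.9 + 5.2 = 13.8 kJ/mol.
F at 300° (staggered): no non-H gauche contacts → 0.0 kJ/mol.
Max at 120° (15.2 kJ/mol), min at 300° (0.0 kJ/mol); barrier = 15.2 kJ/mol.

15.2 kJ/mol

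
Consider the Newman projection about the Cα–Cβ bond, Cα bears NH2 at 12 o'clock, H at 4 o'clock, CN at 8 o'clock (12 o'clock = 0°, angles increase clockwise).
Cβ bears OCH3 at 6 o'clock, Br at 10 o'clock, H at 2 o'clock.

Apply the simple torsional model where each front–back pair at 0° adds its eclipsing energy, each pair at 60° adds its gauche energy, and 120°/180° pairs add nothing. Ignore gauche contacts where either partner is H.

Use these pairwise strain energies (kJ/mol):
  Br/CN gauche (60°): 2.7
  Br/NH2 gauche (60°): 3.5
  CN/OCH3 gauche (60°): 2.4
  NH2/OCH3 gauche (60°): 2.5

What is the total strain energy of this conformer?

This conformer is staggered. NH2 at 0° is gauche with Br at 300° (3.5); CN at 240° is gauche with OCH3 at 180° (2.4); CN at 240° is gauche with Br at 300° (2.7). Total 8.6 kJ/mol.

8.6 kJ/mol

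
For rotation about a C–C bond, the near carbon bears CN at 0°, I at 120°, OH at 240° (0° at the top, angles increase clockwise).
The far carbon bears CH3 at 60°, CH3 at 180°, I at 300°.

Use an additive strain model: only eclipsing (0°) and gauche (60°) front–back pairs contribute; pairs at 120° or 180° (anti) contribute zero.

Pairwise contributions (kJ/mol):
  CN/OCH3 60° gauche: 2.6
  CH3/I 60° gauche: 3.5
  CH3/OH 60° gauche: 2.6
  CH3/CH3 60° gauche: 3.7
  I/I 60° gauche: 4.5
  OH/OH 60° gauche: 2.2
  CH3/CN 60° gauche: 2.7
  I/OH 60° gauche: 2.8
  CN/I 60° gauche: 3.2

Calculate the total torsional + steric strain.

This conformer is staggered. CN at 0° is gauche with CH3 at 60° (2.7); CN at 0° is gauche with I at 300° (3.2); I at 120° is gauche with CH3 at 60° (3.5); I at 120° is gauche with CH3 at 180° (3.5); OH at 240° is gauche with CH3 at 180° (2.6); OH at 240° is gauche with I at 300° (2.8). Total 18.3 kJ/mol.

18.3 kJ/mol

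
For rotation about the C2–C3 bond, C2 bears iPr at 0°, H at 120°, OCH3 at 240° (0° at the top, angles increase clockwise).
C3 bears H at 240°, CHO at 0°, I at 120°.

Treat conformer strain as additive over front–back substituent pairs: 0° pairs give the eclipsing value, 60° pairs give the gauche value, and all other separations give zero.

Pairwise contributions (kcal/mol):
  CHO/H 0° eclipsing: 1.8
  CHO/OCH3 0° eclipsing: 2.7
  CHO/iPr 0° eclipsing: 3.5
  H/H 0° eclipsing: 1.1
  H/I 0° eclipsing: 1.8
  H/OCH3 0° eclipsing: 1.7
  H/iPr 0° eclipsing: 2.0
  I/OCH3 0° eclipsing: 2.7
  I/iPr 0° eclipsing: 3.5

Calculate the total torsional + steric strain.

This conformer (eclipsed): iPr–CHO eclipsed, H–I eclipsed, OCH3–H eclipsed; 3.5 + 1.8 + 1.7 = 7.0 kcal/mol.

7.0 kcal/mol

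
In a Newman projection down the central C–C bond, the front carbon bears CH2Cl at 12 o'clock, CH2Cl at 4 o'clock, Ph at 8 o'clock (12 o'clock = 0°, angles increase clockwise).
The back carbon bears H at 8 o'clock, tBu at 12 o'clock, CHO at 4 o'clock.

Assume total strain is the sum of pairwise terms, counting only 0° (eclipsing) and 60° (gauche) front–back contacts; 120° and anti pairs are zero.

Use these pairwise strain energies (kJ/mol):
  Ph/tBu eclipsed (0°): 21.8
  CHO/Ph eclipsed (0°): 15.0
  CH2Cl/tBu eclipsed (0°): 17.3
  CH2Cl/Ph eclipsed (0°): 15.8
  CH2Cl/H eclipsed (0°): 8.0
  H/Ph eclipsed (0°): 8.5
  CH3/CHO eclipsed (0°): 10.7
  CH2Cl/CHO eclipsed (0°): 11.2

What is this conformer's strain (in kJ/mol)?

37.0 kJ/mol

This conformer (eclipsed): CH2Cl–tBu eclipsed, CH2Cl–CHO eclipsed, Ph–H eclipsed; 17.3 + 11.2 + 8.5 = 37.0 kJ/mol.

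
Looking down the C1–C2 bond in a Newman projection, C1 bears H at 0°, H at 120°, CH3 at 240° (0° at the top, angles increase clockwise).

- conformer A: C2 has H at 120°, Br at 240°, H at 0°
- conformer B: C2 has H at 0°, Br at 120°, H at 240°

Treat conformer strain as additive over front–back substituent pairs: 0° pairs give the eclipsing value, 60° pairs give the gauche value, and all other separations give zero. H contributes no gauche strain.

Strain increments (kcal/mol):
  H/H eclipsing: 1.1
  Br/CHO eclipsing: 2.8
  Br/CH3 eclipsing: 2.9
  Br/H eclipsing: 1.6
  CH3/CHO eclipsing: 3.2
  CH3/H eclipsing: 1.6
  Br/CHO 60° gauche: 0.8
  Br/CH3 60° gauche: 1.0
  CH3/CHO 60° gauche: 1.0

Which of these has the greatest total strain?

A

A is eclipsed. H at 0° is eclipsed with H at 0° (1.1); H at 120° is eclipsed with H at 120° (1.1); CH3 at 240° is eclipsed with Br at 240° (2.9). Total 5.1 kcal/mol.
B is eclipsed. H at 0° is eclipsed with H at 0° (1.1); H at 120° is eclipsed with Br at 120° (1.6); CH3 at 240° is eclipsed with H at 240° (1.6). Total 4.3 kcal/mol.
A has the highest total (5.1 kcal/mol).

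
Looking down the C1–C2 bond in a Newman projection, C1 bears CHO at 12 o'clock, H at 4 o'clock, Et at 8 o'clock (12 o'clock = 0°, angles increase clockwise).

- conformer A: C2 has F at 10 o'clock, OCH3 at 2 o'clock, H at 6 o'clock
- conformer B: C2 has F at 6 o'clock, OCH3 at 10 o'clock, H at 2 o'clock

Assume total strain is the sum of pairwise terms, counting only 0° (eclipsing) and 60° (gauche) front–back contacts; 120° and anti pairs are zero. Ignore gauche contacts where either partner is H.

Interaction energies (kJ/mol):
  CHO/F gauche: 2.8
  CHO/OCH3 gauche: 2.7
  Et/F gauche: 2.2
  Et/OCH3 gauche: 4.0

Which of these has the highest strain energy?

A (staggered): CHO(0°)/F(300°) gauche 2.8; CHO(0°)/OCH3(60°) gauche 2.7; Et(240°)/F(300°) gauche 2.2 → 7.7 kJ/mol.
B (staggered): CHO(0°)/OCH3(300°) gauche 2.7; Et(240°)/F(180°) gauche 2.2; Et(240°)/OCH3(300°) gauche 4.0 → 8.9 kJ/mol.
B has the highest total (8.9 kJ/mol).

B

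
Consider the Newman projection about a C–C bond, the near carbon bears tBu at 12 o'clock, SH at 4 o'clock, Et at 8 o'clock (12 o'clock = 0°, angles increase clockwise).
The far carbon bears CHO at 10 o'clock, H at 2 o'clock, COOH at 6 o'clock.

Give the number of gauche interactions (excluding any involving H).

Non-H gauche pairs: tBu(0°)/CHO(300°); SH(120°)/COOH(180°); Et(240°)/CHO(300°); Et(240°)/COOH(180°) — 4 interactions.

4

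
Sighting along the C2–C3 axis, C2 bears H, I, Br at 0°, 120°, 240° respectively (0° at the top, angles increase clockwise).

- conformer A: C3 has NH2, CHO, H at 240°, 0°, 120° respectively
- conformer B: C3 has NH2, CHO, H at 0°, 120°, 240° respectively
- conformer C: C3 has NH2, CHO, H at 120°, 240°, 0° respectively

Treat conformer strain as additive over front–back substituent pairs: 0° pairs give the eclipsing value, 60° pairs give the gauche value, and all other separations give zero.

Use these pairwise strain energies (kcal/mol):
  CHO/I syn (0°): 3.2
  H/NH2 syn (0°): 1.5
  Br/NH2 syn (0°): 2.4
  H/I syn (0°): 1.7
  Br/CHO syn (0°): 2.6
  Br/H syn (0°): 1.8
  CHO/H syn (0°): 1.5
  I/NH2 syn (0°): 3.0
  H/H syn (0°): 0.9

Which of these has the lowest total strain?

A

A (eclipsed): H(0°)/CHO(0°) eclipsed 1.5; I(120°)/H(120°) eclipsed 1.7; Br(240°)/NH2(240°) eclipsed 2.4 → 5.6 kcal/mol.
B (eclipsed): H(0°)/NH2(0°) eclipsed 1.5; I(120°)/CHO(120°) eclipsed 3.2; Br(240°)/H(240°) eclipsed 1.8 → 6.5 kcal/mol.
C (eclipsed): H(0°)/H(0°) eclipsed 0.9; I(120°)/NH2(120°) eclipsed 3.0; Br(240°)/CHO(240°) eclipsed 2.6 → 6.5 kcal/mol.
A has the lowest total (5.6 kcal/mol).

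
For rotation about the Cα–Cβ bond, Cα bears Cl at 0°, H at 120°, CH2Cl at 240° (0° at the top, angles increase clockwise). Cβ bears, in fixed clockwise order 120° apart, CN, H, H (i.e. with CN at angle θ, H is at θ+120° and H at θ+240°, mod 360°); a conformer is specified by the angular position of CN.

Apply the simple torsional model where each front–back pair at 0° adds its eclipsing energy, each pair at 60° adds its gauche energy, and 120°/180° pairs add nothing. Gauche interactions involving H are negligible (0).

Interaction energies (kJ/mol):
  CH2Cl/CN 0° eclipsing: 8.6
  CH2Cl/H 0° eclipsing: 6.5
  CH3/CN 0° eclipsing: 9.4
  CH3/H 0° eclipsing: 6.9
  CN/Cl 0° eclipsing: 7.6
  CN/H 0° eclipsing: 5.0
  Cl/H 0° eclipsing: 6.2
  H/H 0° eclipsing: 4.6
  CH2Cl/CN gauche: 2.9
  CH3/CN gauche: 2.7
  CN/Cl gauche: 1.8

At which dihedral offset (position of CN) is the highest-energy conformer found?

240°

CN at 0° (eclipsed): Cl–CN eclipsed, H–H eclipsed, CH2Cl–H eclipsed; 7.6 + 4.6 + 6.5 = 18.7 kJ/mol.
CN at 60° (staggered): Cl–CN gauche; 1.8 = 1.8 kJ/mol.
CN at 120° (eclipsed): Cl–H eclipsed, H–CN eclipsed, CH2Cl–H eclipsed; 6.2 + 5.0 + 6.5 = 17.7 kJ/mol.
CN at 180° (staggered): CH2Cl–CN gauche; 2.9 = 2.9 kJ/mol.
CN at 240° (eclipsed): Cl–H eclipsed, H–H eclipsed, CH2Cl–CN eclipsed; 6.2 + 4.6 + 8.6 = 19.4 kJ/mol.
CN at 300° (staggered): Cl–CN gauche, CH2Cl–CN gauche; 1.8 + 2.9 = 4.7 kJ/mol.
The maximum (19.4 kJ/mol) occurs with CN at 240°.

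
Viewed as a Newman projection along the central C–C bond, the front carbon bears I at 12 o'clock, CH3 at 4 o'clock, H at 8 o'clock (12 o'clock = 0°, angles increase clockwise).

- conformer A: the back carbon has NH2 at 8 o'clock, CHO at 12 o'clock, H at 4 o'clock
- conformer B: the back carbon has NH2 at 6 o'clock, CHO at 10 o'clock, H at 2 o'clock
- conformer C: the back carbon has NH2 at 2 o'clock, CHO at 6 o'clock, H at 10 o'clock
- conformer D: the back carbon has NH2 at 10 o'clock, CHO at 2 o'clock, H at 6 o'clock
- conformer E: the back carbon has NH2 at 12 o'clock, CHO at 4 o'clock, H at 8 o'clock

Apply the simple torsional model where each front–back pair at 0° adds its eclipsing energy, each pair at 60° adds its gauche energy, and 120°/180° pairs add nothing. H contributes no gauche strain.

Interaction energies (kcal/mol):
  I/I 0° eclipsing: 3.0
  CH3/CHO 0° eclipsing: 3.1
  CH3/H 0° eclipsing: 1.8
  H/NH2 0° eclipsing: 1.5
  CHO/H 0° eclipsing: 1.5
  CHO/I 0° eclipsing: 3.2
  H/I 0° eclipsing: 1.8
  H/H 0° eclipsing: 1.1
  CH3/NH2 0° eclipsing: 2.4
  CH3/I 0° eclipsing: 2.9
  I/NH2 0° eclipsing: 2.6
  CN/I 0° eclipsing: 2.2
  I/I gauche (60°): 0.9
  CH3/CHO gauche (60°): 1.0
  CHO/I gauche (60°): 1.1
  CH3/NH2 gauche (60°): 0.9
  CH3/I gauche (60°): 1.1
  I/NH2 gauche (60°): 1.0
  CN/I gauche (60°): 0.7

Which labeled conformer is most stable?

A (eclipsed): I(0°)/CHO(0°) eclipsed 3.2; CH3(120°)/H(120°) eclipsed 1.8; H(240°)/NH2(240°) eclipsed 1.5 → 6.5 kcal/mol.
B (staggered): I(0°)/CHO(300°) gauche 1.1; CH3(120°)/NH2(180°) gauche 0.9 → 2.0 kcal/mol.
C (staggered): I(0°)/NH2(60°) gauche 1.0; CH3(120°)/NH2(60°) gauche 0.9; CH3(120°)/CHO(180°) gauche 1.0 → 2.9 kcal/mol.
D (staggered): I(0°)/NH2(300°) gauche 1.0; I(0°)/CHO(60°) gauche 1.1; CH3(120°)/CHO(60°) gauche 1.0 → 3.1 kcal/mol.
E (eclipsed): I(0°)/NH2(0°) eclipsed 2.6; CH3(120°)/CHO(120°) eclipsed 3.1; H(240°)/H(240°) eclipsed 1.1 → 6.8 kcal/mol.
B has the lowest total (2.0 kcal/mol).

B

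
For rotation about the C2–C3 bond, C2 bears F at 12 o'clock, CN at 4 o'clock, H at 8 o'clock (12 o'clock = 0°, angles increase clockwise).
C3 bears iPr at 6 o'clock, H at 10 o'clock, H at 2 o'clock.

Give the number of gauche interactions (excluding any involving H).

Non-H gauche pairs: CN(120°)/iPr(180°) — 1 interaction.

1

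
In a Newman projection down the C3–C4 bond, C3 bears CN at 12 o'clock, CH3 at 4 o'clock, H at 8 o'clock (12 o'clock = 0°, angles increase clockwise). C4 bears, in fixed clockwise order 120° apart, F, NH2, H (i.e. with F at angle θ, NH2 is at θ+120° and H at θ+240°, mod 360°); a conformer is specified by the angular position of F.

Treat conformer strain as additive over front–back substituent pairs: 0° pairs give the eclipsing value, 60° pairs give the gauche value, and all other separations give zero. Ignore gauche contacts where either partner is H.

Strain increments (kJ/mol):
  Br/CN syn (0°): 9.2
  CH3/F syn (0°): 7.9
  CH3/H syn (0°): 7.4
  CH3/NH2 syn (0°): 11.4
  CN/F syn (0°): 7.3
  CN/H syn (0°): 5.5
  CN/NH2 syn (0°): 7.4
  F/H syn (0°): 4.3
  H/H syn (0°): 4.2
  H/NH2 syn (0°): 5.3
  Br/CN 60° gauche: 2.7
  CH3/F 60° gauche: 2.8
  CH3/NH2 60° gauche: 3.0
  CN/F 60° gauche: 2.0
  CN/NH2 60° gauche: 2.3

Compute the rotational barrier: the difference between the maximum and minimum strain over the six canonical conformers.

17.8 kJ/mol

F at 0° (eclipsed): CN(0°)/F(0°) eclipsed 7.3; CH3(120°)/NH2(120°) eclipsed 11.4; H(240°)/H(240°) eclipsed 4.2 → 22.9 kJ/mol.
F at 60° (staggered): CN(0°)/F(60°) gauche 2.0; CH3(120°)/F(60°) gauche 2.8; CH3(120°)/NH2(180°) gauche 3.0 → 7.8 kJ/mol.
F at 120° (eclipsed): CN(0°)/H(0°) eclipsed 5.5; CH3(120°)/F(120°) eclipsed 7.9; H(240°)/NH2(240°) eclipsed 5.3 → 18.7 kJ/mol.
F at 180° (staggered): CN(0°)/NH2(300°) gauche 2.3; CH3(120°)/F(180°) gauche 2.8 → 5.1 kJ/mol.
F at 240° (eclipsed): CN(0°)/NH2(0°) eclipsed 7.4; CH3(120°)/H(120°) eclipsed 7.4; H(240°)/F(240°) eclipsed 4.3 → 19.1 kJ/mol.
F at 300° (staggered): CN(0°)/F(300°) gauche 2.0; CN(0°)/NH2(60°) gauche 2.3; CH3(120°)/NH2(60°) gauche 3.0 → 7.3 kJ/mol.
Max at 0° (22.9 kJ/mol), min at 180° (5.1 kJ/mol); barrier = 17.8 kJ/mol.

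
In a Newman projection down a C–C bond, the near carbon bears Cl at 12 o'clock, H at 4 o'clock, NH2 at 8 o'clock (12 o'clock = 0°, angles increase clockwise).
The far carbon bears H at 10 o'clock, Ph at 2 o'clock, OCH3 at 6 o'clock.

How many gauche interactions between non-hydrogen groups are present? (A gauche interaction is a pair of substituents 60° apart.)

Non-H gauche pairs: Cl(0°)/Ph(60°); NH2(240°)/OCH3(180°) — 2 interactions.

2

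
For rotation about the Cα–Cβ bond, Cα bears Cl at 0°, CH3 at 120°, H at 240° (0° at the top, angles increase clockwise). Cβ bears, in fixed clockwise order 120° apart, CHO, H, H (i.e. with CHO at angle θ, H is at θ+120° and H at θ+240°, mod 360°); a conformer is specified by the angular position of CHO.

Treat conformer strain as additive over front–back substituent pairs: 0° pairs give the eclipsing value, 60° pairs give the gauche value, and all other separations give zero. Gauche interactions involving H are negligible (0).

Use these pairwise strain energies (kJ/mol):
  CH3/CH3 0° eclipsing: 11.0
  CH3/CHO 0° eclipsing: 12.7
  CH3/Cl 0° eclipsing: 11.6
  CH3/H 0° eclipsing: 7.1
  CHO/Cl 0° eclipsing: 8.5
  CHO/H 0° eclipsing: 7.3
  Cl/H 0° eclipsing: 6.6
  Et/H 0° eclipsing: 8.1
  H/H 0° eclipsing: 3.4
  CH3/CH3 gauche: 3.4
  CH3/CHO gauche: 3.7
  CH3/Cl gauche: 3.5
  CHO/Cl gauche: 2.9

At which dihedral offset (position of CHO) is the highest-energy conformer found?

CHO at 0° is eclipsed. Cl at 0° is eclipsed with CHO at 0° (8.5); CH3 at 120° is eclipsed with H at 120° (7.1); H at 240° is eclipsed with H at 240° (3.4). Total 19.0 kJ/mol.
CHO at 60° is staggered. Cl at 0° is gauche with CHO at 60° (2.9); CH3 at 120° is gauche with CHO at 60° (3.7). Total 6.6 kJ/mol.
CHO at 120° is eclipsed. Cl at 0° is eclipsed with H at 0° (6.6); CH3 at 120° is eclipsed with CHO at 120° (12.7); H at 240° is eclipsed with H at 240° (3.4). Total 22.7 kJ/mol.
CHO at 180° is staggered. CH3 at 120° is gauche with CHO at 180° (3.7). Total 3.7 kJ/mol.
CHO at 240° is eclipsed. Cl at 0° is eclipsed with H at 0° (6.6); CH3 at 120° is eclipsed with H at 120° (7.1); H at 240° is eclipsed with CHO at 240° (7.3). Total 21.0 kJ/mol.
CHO at 300° is staggered. Cl at 0° is gauche with CHO at 300° (2.9). Total 2.9 kJ/mol.
The maximum (22.7 kJ/mol) occurs with CHO at 120°.

120°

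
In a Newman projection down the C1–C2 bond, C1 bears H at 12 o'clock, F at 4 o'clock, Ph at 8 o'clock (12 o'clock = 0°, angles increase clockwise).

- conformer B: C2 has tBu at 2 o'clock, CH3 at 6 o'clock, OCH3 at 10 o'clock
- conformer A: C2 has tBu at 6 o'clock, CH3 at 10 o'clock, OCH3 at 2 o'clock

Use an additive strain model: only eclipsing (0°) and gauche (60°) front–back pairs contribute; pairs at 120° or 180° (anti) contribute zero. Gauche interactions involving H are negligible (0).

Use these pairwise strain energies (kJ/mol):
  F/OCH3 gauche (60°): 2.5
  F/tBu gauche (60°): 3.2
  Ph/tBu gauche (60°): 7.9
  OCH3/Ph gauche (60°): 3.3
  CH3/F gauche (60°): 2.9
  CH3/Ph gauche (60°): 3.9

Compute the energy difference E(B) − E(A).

-4.2 kJ/mol

B (staggered): F–tBu gauche, F–CH3 gauche, Ph–CH3 gauche, Ph–OCH3 gauche; 3.2 + 2.9 + 3.9 + 3.3 = 13.3 kJ/mol.
A (staggered): F–tBu gauche, F–OCH3 gauche, Ph–tBu gauche, Ph–CH3 gauche; 3.2 + 2.5 + 7.9 + 3.9 = 17.5 kJ/mol.
E(B) − E(A) = 13.3 − 17.5 = -4.2 kJ/mol.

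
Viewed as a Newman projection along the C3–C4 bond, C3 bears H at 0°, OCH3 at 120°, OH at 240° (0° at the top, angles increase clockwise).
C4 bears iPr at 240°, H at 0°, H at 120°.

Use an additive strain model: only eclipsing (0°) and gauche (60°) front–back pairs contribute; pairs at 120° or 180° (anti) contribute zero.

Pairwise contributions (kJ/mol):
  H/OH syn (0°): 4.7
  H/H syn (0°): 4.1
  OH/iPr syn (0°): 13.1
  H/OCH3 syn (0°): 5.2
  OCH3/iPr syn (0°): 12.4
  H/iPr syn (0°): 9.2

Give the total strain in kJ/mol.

This conformer (eclipsed): H(0°)/H(0°) eclipsed 4.1; OCH3(120°)/H(120°) eclipsed 5.2; OH(240°)/iPr(240°) eclipsed 13.1 → 22.4 kJ/mol.

22.4 kJ/mol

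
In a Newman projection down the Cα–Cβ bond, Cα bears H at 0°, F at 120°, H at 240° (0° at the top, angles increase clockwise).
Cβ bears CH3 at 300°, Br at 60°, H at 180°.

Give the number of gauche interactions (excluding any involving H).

Non-H gauche pairs: F(120°)/Br(60°) — 1 interaction.

1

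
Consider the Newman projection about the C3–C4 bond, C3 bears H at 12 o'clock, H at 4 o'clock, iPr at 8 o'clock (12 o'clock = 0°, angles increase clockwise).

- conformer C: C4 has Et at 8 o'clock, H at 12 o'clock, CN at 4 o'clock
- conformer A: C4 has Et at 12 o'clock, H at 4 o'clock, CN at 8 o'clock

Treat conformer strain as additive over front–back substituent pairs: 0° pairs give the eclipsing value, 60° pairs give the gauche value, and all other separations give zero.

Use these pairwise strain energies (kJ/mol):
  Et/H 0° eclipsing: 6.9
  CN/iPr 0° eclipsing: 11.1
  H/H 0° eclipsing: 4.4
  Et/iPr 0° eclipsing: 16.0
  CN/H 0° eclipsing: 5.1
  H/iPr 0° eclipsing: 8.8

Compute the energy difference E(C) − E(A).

+3.1 kJ/mol

C (eclipsed): H–H eclipsed, H–CN eclipsed, iPr–Et eclipsed; 4.4 + 5.1 + 16.0 = 25.5 kJ/mol.
A (eclipsed): H–Et eclipsed, H–H eclipsed, iPr–CN eclipsed; 6.9 + 4.4 + 11.1 = 22.4 kJ/mol.
E(C) − E(A) = 25.5 − 22.4 = +3.1 kJ/mol.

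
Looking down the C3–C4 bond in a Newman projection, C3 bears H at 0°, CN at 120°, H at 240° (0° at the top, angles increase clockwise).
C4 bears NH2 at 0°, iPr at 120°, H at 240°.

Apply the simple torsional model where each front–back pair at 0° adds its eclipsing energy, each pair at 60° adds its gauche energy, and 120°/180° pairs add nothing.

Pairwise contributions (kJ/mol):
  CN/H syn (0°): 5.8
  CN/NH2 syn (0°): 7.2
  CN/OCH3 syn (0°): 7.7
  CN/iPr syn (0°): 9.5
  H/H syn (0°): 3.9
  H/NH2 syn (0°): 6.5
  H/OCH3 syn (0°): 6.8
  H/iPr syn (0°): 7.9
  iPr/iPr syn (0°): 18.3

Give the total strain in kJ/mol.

19.9 kJ/mol

This conformer is eclipsed. H at 0° is eclipsed with NH2 at 0° (6.5); CN at 120° is eclipsed with iPr at 120° (9.5); H at 240° is eclipsed with H at 240° (3.9). Total 19.9 kJ/mol.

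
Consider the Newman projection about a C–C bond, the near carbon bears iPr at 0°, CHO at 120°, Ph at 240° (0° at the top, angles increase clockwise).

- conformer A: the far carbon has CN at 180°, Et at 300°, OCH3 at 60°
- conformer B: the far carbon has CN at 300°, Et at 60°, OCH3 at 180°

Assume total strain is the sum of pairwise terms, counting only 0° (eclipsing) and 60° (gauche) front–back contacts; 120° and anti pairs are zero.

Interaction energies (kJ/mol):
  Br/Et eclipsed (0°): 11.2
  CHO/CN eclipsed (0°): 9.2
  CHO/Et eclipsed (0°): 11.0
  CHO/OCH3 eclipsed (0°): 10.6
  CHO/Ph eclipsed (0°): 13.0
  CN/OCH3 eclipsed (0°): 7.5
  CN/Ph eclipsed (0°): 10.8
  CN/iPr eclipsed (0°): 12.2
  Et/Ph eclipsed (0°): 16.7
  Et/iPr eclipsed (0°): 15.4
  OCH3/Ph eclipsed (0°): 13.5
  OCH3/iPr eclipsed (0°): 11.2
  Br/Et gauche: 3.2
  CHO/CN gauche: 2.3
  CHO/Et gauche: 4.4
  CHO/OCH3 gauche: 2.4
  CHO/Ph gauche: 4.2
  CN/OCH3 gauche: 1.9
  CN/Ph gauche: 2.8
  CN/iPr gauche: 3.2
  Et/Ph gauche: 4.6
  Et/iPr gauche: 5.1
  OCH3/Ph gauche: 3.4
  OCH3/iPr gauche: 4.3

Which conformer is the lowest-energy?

A (staggered): iPr(0°)/Et(300°) gauche 5.1; iPr(0°)/OCH3(60°) gauche 4.3; CHO(120°)/CN(180°) gauche 2.3; CHO(120°)/OCH3(60°) gauche 2.4; Ph(240°)/CN(180°) gauche 2.8; Ph(240°)/Et(300°) gauche 4.6 → 21.5 kJ/mol.
B (staggered): iPr(0°)/CN(300°) gauche 3.2; iPr(0°)/Et(60°) gauche 5.1; CHO(120°)/Et(60°) gauche 4.4; CHO(120°)/OCH3(180°) gauche 2.4; Ph(240°)/CN(300°) gauche 2.8; Ph(240°)/OCH3(180°) gauche 3.4 → 21.3 kJ/mol.
B has the lowest total (21.3 kJ/mol).

B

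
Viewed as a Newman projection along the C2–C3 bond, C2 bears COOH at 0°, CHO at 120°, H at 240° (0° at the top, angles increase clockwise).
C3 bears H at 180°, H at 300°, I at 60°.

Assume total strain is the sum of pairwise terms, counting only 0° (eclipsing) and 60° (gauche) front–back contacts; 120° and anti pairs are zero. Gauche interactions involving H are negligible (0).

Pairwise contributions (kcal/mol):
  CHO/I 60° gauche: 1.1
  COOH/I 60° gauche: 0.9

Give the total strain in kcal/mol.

This conformer (staggered): COOH(0°)/I(60°) gauche 0.9; CHO(120°)/I(60°) gauche 1.1 → 2.0 kcal/mol.

2.0 kcal/mol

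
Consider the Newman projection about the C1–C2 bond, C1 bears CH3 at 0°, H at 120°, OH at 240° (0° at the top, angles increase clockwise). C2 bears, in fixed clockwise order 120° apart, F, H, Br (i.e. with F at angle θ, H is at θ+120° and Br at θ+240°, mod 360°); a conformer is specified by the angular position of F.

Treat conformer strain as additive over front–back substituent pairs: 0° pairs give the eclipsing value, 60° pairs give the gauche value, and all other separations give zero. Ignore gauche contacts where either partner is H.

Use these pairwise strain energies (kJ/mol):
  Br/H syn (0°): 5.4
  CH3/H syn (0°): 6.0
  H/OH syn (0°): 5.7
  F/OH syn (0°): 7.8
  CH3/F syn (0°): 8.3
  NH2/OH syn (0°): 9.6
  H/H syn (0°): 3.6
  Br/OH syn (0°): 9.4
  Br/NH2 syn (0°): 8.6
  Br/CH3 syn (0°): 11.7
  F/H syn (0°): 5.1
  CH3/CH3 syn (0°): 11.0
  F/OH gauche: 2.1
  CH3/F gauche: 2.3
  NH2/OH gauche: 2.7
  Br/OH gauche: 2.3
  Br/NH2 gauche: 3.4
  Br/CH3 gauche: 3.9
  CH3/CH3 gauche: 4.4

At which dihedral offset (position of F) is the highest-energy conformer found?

F at 0° (eclipsed): CH3(0°)/F(0°) eclipsed 8.3; H(120°)/H(120°) eclipsed 3.6; OH(240°)/Br(240°) eclipsed 9.4 → 21.3 kJ/mol.
F at 60° (staggered): CH3(0°)/F(60°) gauche 2.3; CH3(0°)/Br(300°) gauche 3.9; OH(240°)/Br(300°) gauche 2.3 → 8.5 kJ/mol.
F at 120° (eclipsed): CH3(0°)/Br(0°) eclipsed 11.7; H(120°)/F(120°) eclipsed 5.1; OH(240°)/H(240°) eclipsed 5.7 → 22.5 kJ/mol.
F at 180° (staggered): CH3(0°)/Br(60°) gauche 3.9; OH(240°)/F(180°) gauche 2.1 → 6.0 kJ/mol.
F at 240° (eclipsed): CH3(0°)/H(0°) eclipsed 6.0; H(120°)/Br(120°) eclipsed 5.4; OH(240°)/F(240°) eclipsed 7.8 → 19.2 kJ/mol.
F at 300° (staggered): CH3(0°)/F(300°) gauche 2.3; OH(240°)/F(300°) gauche 2.1; OH(240°)/Br(180°) gauche 2.3 → 6.7 kJ/mol.
The maximum (22.5 kJ/mol) occurs with F at 120°.

120°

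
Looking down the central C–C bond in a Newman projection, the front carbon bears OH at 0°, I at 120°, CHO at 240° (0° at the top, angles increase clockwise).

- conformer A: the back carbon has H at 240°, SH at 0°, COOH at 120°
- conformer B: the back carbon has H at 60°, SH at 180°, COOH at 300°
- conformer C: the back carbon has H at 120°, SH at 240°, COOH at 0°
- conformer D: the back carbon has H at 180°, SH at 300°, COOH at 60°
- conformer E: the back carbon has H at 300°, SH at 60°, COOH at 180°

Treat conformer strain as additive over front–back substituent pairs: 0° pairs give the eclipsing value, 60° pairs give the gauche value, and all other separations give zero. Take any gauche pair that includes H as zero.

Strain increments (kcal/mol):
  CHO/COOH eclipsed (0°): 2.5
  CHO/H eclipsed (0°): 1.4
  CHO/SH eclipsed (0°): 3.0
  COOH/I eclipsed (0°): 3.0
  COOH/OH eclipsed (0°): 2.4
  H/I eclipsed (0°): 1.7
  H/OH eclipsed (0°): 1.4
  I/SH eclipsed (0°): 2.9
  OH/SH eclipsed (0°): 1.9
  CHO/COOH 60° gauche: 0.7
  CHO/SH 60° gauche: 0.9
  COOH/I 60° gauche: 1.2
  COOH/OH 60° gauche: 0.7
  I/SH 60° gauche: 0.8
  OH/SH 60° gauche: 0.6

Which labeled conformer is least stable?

A is eclipsed. OH at 0° is eclipsed with SH at 0° (1.9); I at 120° is eclipsed with COOH at 120° (3.0); CHO at 240° is eclipsed with H at 240° (1.4). Total 6.3 kcal/mol.
B is staggered. OH at 0° is gauche with COOH at 300° (0.7); I at 120° is gauche with SH at 180° (0.8); CHO at 240° is gauche with SH at 180° (0.9); CHO at 240° is gauche with COOH at 300° (0.7). Total 3.1 kcal/mol.
C is eclipsed. OH at 0° is eclipsed with COOH at 0° (2.4); I at 120° is eclipsed with H at 120° (1.7); CHO at 240° is eclipsed with SH at 240° (3.0). Total 7.1 kcal/mol.
D is staggered. OH at 0° is gauche with SH at 300° (0.6); OH at 0° is gauche with COOH at 60° (0.7); I at 120° is gauche with COOH at 60° (1.2); CHO at 240° is gauche with SH at 300° (0.9). Total 3.4 kcal/mol.
E is staggered. OH at 0° is gauche with SH at 60° (0.6); I at 120° is gauche with SH at 60° (0.8); I at 120° is gauche with COOH at 180° (1.2); CHO at 240° is gauche with COOH at 180° (0.7). Total 3.3 kcal/mol.
C has the highest total (7.1 kcal/mol).

C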